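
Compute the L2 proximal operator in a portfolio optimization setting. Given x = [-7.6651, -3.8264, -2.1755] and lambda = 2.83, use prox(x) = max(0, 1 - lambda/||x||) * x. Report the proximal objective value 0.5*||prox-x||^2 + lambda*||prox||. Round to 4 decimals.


Step 1: Compute ||x||.
||x|| = 8.839
Step 2: Compute scaling factor.
scale = max(0, 1 - 2.83/8.839) = 0.6798
Step 3: prox(x) = [-5.2109, -2.6013, -1.479]
||prox(x)|| = 6.009
Step 4: Proximal objective.
0.5*||prox-x||^2 = 4.0045
lambda*||prox|| = 17.0055
Total = 21.0099


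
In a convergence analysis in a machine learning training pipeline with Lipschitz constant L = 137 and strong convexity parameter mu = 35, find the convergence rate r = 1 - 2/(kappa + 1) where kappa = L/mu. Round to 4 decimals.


Step 1: Compute the condition number.
kappa = L/mu = 137/35 = 3.9143
Step 2: Compute the convergence rate.
r = 1 - 2/(kappa + 1) = 1 - 2*mu/(L + mu) = (L - mu)/(L + mu) = 102/172 = 0.593


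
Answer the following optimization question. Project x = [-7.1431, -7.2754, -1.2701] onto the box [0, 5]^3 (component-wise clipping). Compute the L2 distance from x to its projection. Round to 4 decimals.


Project each component onto [0, 5].
clip(-7.1431) = 0.0, clip(-7.2754) = 0.0, clip(-1.2701) = 0.0
Projection = [0.0, 0.0, 0.0]
Squared diffs: [51.0239, 52.9314, 1.6132]
Distance = sqrt(105.5685) = 10.2747


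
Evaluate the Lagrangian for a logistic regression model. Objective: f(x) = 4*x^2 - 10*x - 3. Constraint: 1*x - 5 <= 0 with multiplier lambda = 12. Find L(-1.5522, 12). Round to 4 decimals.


Step 1: Evaluate f(x).
f(-1.5522) = 4*(-1.5522)^2 - 10*(-1.5522) - 3 = 22.1593
Step 2: Evaluate g(x).
g(-1.5522) = 1*-1.5522 - 5 = -6.5522
Step 3: Compute Lagrangian.
L = 22.1593 + 12*-6.5522 = -56.4671


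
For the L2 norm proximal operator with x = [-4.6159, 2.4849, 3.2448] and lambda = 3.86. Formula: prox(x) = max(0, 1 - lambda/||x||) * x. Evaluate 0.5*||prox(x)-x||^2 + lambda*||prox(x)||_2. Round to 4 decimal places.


Step 1: Compute ||x||.
||x|| = 6.1652
Step 2: Compute scaling factor.
scale = max(0, 1 - 3.86/6.1652) = 0.3739
Step 3: prox(x) = [-1.7259, 0.9291, 1.2133]
||prox(x)|| = 2.3052
Step 4: Proximal objective.
0.5*||prox-x||^2 = 7.4498
lambda*||prox|| = 8.8981
Total = 16.348


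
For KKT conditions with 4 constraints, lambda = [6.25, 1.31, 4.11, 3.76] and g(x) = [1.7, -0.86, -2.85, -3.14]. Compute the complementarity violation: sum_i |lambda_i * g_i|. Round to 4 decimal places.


KKT complementary slackness check:
lambda_1 * g_1 = 6.25 * 1.7 = 10.625
lambda_2 * g_2 = 1.31 * -0.86 = -1.1266
lambda_3 * g_3 = 4.11 * -2.85 = -11.7135
lambda_4 * g_4 = 3.76 * -3.14 = -11.8064
Total violation = 10.625 + 1.1266 + 11.7135 + 11.8064 = 35.2715


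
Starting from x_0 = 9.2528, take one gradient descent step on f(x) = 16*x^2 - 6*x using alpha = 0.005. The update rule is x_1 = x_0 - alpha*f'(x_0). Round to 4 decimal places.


We compute the gradient at x_0 and apply the update.
f'(x) = 32*x - 6
f'(9.2528) = 32*9.2528 - 6 = 290.0896
x_1 = 9.2528 - 0.005*290.0896 = 7.8024


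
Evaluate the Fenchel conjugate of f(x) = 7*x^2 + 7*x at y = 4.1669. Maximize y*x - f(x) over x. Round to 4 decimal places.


f*(y) = sup_x {y*x - a*x^2 - b*x} = sup_x {(y-b)*x - a*x^2}
FOC: (y - b) - 2a*x = 0 => x* = (y - b)/(2a)
x* = (4.1669 - 7)/(2*7) = -0.2024
f*(4.1669) = (y-b)^2/(4a) = (4.1669 - 7)^2/(4*7)
= 8.0265/28 = 0.2867


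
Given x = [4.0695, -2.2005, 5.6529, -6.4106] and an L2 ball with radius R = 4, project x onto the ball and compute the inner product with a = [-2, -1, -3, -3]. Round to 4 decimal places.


Step 1: Compute ||x|| (intermediates to 6 decimals).
||x|| = sqrt(4.0695^2 + (-2.2005)^2 + 5.6529^2 + (-6.4106)^2) = 9.71875
Step 2: Project.
Since ||x|| > R, scale = R/||x|| = 4/9.71875 = 0.411576, proj(x) = scale * x
proj(x) = [1.674909, -0.905673, 2.326598, -2.638449]
Step 3: Dot product.
a^T * proj(x) = -2*1.674909 - 1*(-0.905673) - 3*2.326598 - 3*(-2.638449) = -1.5086


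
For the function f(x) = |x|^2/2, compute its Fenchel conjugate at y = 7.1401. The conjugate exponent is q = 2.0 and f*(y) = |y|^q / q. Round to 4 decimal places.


The conjugate exponent q satisfies 1/p + 1/q = 1.
p = 2, so q = 2/(2 - 1) = 2.0
|y|^q = 7.1401^2.0 = 50.981
f*(7.1401) = 50.981 / 2.0 = 25.4905


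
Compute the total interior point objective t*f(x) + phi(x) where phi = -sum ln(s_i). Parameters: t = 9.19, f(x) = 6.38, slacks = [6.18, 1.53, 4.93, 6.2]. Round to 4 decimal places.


Step 1: Compute log-barrier.
ln values: [1.8213, 0.4253, 1.5953, 1.8245]
phi = -(1.8213 + 0.4253 + 1.5953 + 1.8245) = -5.6665
Step 2: Compute augmented objective.
t*f(x) = 9.19*6.38 = 58.6322
Total = 58.6322 - 5.6665 = 52.9657


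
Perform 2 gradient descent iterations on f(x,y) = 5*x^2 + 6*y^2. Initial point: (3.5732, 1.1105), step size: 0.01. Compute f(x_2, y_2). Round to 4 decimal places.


Gradient descent on f(x,y) = 5*x^2 + 6*y^2.
Starting point: (3.5732, 1.1105), alpha = 0.01
Step 1: grad_x = 2*5*3.5732 = 35.732, grad_y = 2*6*1.1105 = 13.326
  x_1 = 3.5732 - 0.01*35.732 = 3.2159
  y_1 = 1.1105 - 0.01*13.326 = 0.9772
Step 2: grad_x = 2*5*3.2159 = 32.1588, grad_y = 2*6*0.9772 = 11.7269
  x_2 = 3.2159 - 0.01*32.1588 = 2.8943
  y_2 = 0.9772 - 0.01*11.7269 = 0.86
f(2.8943, 0.86) = 5*2.8943^2 + 6*0.86^2 = 46.3219


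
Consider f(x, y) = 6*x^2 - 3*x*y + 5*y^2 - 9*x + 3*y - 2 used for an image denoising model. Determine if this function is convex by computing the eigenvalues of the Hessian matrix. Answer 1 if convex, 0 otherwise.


The Hessian of f(x,y) = 6*x^2 - 3*x*y + 5*y^2 - 9*x + 3*y - 2 is:
H = [[12, -3], [-3, 10]]
Trace = 12 + 10 = 22
Determinant = 12*10 - (-3)^2 = 111
Discriminant = (22)^2 - 4*111 = 40.0
Eigenvalues: lambda_1 = 7.8377, lambda_2 = 14.1623
The function is convex.

1


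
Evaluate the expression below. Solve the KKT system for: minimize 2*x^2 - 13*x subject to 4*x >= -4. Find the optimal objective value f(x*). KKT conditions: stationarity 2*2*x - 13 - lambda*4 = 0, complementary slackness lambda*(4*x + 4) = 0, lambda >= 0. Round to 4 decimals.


Step 1: Try lambda = 0 (constraint inactive).
Stationarity: 2*2*x - 13 = 0
x* = 13/(2*2) = 3.25
Check constraint: 4*3.25 = 13.0 >= -4 -- satisfied.
Step 2: Compute optimal value.
f(x*) = 2*3.25^2 - 13*3.25 = -21.125


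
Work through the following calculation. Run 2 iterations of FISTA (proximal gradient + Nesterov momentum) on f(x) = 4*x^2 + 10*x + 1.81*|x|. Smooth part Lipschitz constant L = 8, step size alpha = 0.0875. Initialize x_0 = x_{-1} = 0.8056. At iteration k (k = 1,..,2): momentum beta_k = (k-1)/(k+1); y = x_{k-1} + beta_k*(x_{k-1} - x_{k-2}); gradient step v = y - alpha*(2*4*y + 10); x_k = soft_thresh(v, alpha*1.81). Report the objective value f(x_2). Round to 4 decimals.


FISTA on f(x) = 4*x^2 + 10*x + 1.81*|x|
L = 8, alpha = 0.0875
Iteration 1: beta = 0.0, y = 0.8056 + 0.0*(0.8056 - 0.8056) = 0.8056
  grad(y) = 16.4448, v = y - alpha*grad = -0.6333
  prox(v) = soft_thresh(-0.6333, 0.1584) = -0.4749
Iteration 2: beta = 0.3333, y = -0.4749 + 0.3333*(-0.4749 - 0.8056) = -0.9018
  grad(y) = 2.7857, v = y - alpha*grad = -1.1455
  prox(v) = soft_thresh(-1.1455, 0.1584) = -0.9872
f(x_2) = 4*(-0.9872)^2 + 10*(-0.9872) + 1.81*|-0.9872| = -4.1869


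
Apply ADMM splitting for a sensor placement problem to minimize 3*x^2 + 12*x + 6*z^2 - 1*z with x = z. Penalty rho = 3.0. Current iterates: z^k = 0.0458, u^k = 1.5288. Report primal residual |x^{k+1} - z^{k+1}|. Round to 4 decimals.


ADMM iteration with rho = 3.0, z^k = 0.0458, u^k = 1.5288
Step 1: x-update.
Minimize 3*x^2 + 12*x + (3.0/2)*(x - 0.0458 + 1.5288)^2
FOC: (2*3 + 3.0)*x = -12 + 3.0*(0.0458 - 1.5288)
x^{k+1} = -1.8277
Step 2: z-update.
Minimize 6*z^2 - 1*z + (3.0/2)*(-1.8277 - z + 1.5288)^2
FOC: (2*6 + 3.0)*z = 1 + 3.0*(-1.8277 + 1.5288)
z^{k+1} = 0.0069
Step 3: u-update.
u^{k+1} = 1.5288 - 1.8277 - 0.0069 = -0.3058
Step 4: Primal residual = |-1.8277 - 0.0069| = 1.8346


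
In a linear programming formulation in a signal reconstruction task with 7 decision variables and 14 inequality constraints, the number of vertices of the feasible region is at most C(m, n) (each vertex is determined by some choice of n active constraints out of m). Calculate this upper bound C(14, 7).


Each vertex corresponds to some choice of n active constraints out of m, so the number of vertices is at most C(m, n) = m! / (n!(m-n)!).
m = 14, n = 7
Numerator: 14 * 13 * 12 * 11 * 10 * 9 * 8
Denominator: 7! = 5040
C(14, 7) = 3432


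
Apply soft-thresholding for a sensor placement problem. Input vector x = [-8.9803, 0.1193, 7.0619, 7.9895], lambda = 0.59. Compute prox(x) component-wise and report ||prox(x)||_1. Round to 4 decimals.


Soft-thresholding with lambda = 0.59:
prox(-8.9803) = sign(-8.9803)*max(|-8.9803| - 0.59, 0) = -8.3903
prox(0.1193) = sign(0.1193)*max(|0.1193| - 0.59, 0) = 0.0
prox(7.0619) = sign(7.0619)*max(|7.0619| - 0.59, 0) = 6.4719
prox(7.9895) = sign(7.9895)*max(|7.9895| - 0.59, 0) = 7.3995
prox(x) = [-8.3903, 0.0, 6.4719, 7.3995]
||prox(x)||_1 = 8.3903 + 0.0 + 6.4719 + 7.3995 = 22.2617


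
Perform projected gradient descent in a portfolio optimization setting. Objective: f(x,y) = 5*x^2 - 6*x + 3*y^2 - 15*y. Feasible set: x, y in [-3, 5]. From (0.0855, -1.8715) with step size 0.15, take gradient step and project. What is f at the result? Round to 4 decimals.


Step 1: Compute gradient at (0.0855, -1.8715).
grad_x = 2*5*0.0855 - 6 = -5.145
grad_y = 2*3*-1.8715 - 15 = -26.229
Step 2: Gradient step.
x_raw = 0.0855 - 0.15*-5.145 = 0.8573
y_raw = -1.8715 - 0.15*-26.229 = 2.0629
Step 3: Project onto [-3, 5].
x_proj = clip(0.8573) = 0.8573
y_proj = clip(2.0629) = 2.0629
Step 4: Evaluate f.
f(0.8573, 2.0629) = -19.6458


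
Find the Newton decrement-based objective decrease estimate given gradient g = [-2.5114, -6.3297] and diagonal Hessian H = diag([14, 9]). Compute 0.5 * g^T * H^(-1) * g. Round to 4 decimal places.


Step 1: H is diagonal, so H^(-1) * g = [-0.1794, -0.7033].
Step 2: g^T H^(-1) g = sum_i g_i^2 / H_ii
  = (-2.5114)^2/14 + (-6.3297)^2/9
  = 0.4505 + 4.4517 = 4.9022
Step 3: Objective decrease = 0.5 * g^T H^(-1) g = 2.4511


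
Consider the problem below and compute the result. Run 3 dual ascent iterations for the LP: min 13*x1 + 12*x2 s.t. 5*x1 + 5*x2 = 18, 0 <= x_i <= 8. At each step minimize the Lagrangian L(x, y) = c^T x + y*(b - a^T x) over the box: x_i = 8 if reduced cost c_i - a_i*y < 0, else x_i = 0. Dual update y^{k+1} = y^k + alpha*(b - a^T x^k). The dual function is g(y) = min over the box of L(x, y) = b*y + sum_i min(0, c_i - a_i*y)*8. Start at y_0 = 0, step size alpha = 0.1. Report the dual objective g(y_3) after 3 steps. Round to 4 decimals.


Dual ascent for LP: min 13*x1 + 12*x2, 5*x1 + 5*x2 = 18, 0 <= x_i <= 8
Step 1: y^k = 0.0, reduced costs: (13.0, 12.0)
  x^k = (0.0, 0.0), subgradient = b - a^T x = 18.0
  y^{k+1} = 0.0 + 0.1*18.0 = 1.8
Step 2: y^k = 1.8, reduced costs: (4.0, 3.0)
  x^k = (0.0, 0.0), subgradient = b - a^T x = 18.0
  y^{k+1} = 1.8 + 0.1*18.0 = 3.6
Step 3: y^k = 3.6, reduced costs: (-5.0, -6.0)
  x^k = (8.0, 8.0), subgradient = b - a^T x = -62.0
  y^{k+1} = 3.6 + 0.1*-62.0 = -2.6
Dual objective at y_3 = -2.6: reduced costs (26.0, 25.0), box minimizer x = (0.0, 0.0)
g(y_3) = b*y + (c1 - a1*y)*x1 + (c2 - a2*y)*x2 = 18*(-2.6) + 26.0*0.0 + 25.0*0.0 = -46.8 + 0.0 + 0.0 = -46.8


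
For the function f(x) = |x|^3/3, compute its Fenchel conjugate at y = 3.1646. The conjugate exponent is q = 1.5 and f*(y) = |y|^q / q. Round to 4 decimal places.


The conjugate exponent q satisfies 1/p + 1/q = 1.
p = 3, so q = 3/(3 - 1) = 1.5
|y|^q = 3.1646^1.5 = 5.6296
f*(3.1646) = 5.6296 / 1.5 = 3.7531


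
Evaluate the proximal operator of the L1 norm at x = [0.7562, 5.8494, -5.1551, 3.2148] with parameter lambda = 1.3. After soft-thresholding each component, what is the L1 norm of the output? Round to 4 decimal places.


Soft-thresholding with lambda = 1.3:
prox(0.7562) = sign(0.7562)*max(|0.7562| - 1.3, 0) = 0.0
prox(5.8494) = sign(5.8494)*max(|5.8494| - 1.3, 0) = 4.5494
prox(-5.1551) = sign(-5.1551)*max(|-5.1551| - 1.3, 0) = -3.8551
prox(3.2148) = sign(3.2148)*max(|3.2148| - 1.3, 0) = 1.9148
prox(x) = [0.0, 4.5494, -3.8551, 1.9148]
||prox(x)||_1 = 0.0 + 4.5494 + 3.8551 + 1.9148 = 10.3193


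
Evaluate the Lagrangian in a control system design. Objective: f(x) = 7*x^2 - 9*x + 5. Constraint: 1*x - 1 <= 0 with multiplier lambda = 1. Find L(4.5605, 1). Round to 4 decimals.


Step 1: Evaluate f(x).
f(4.5605) = 7*4.5605^2 - 9*4.5605 + 5 = 109.5426
Step 2: Evaluate g(x).
g(4.5605) = 1*4.5605 - 1 = 3.5605
Step 3: Compute Lagrangian.
L = 109.5426 + 1*3.5605 = 113.1031


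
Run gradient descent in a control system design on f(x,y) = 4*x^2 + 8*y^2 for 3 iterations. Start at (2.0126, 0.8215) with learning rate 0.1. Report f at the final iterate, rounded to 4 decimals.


Gradient descent on f(x,y) = 4*x^2 + 8*y^2.
Starting point: (2.0126, 0.8215), alpha = 0.1
Step 1: grad_x = 2*4*2.0126 = 16.1008, grad_y = 2*8*0.8215 = 13.144
  x_1 = 2.0126 - 0.1*16.1008 = 0.4025
  y_1 = 0.8215 - 0.1*13.144 = -0.4929
Step 2: grad_x = 2*4*0.4025 = 3.2202, grad_y = 2*8*-0.4929 = -7.8864
  x_2 = 0.4025 - 0.1*3.2202 = 0.0805
  y_2 = -0.4929 - 0.1*-7.8864 = 0.2957
Step 3: grad_x = 2*4*0.0805 = 0.644, grad_y = 2*8*0.2957 = 4.7318
  x_3 = 0.0805 - 0.1*0.644 = 0.0161
  y_3 = 0.2957 - 0.1*4.7318 = -0.1774
f(0.0161, -0.1774) = 4*0.0161^2 + 8*(-0.1774)^2 = 0.2529


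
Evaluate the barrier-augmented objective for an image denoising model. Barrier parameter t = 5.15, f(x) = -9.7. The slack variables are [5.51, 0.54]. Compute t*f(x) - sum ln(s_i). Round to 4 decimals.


Step 1: Compute log-barrier.
ln values: [1.7066, -0.6162]
phi = -(1.7066 - 0.6162) = -1.0904
Step 2: Compute augmented objective.
t*f(x) = 5.15*-9.7 = -49.955
Total = -49.955 - 1.0904 = -51.0454


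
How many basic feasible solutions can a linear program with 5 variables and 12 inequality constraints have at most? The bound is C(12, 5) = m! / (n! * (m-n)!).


Each vertex corresponds to some choice of n active constraints out of m, so the number of vertices is at most C(m, n) = m! / (n!(m-n)!).
m = 12, n = 5
Numerator: 12 * 11 * 10 * 9 * 8
Denominator: 5! = 120
C(12, 5) = 792


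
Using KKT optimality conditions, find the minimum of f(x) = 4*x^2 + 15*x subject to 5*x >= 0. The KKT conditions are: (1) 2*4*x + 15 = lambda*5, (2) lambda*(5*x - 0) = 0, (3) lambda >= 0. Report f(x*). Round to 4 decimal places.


Step 1: Try lambda = 0 (constraint inactive).
x_unc = -15/(2*4) = -1.875
Check: 5*-1.875 = -9.375 < 0 -- violated!
Step 2: Constraint must be active: 5*x = 0
x* = 0/5 = 0.0
lambda = (2*4*0.0 + 15)/5 = 3.0
Step 3: Compute optimal value.
f(x*) = 4*0.0^2 + 15*0.0 = 0.0


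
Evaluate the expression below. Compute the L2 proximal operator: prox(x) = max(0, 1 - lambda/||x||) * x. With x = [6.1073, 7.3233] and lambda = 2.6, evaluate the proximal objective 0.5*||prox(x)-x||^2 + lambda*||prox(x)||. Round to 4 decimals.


Step 1: Compute ||x||.
||x|| = 9.5357
Step 2: Compute scaling factor.
scale = max(0, 1 - 2.6/9.5357) = 0.7273
Step 3: prox(x) = [4.4421, 5.3265]
||prox(x)|| = 6.9357
Step 4: Proximal objective.
0.5*||prox-x||^2 = 3.38
lambda*||prox|| = 18.0328
Total = 21.4129


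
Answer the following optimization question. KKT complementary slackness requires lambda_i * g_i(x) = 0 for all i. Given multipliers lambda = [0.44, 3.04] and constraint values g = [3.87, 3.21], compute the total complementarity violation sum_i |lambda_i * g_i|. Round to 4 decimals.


KKT complementary slackness check:
lambda_1 * g_1 = 0.44 * 3.87 = 1.7028
lambda_2 * g_2 = 3.04 * 3.21 = 9.7584
Total violation = 1.7028 + 9.7584 = 11.4612


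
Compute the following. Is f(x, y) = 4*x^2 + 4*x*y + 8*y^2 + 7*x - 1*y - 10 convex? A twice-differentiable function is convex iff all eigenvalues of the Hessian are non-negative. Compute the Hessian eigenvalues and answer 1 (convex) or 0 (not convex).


The Hessian of f(x,y) = 4*x^2 + 4*x*y + 8*y^2 + 7*x - 1*y - 10 is:
H = [[8, 4], [4, 16]]
Trace = 8 + 16 = 24
Determinant = 8*16 - (4)^2 = 112
Discriminant = (24)^2 - 4*112 = 128.0
Eigenvalues: lambda_1 = 6.3431, lambda_2 = 17.6569
The function is convex.

1


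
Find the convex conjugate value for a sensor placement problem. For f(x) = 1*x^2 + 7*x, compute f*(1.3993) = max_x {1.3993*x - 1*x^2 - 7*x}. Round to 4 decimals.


f*(y) = sup_x {y*x - a*x^2 - b*x} = sup_x {(y-b)*x - a*x^2}
FOC: (y - b) - 2a*x = 0 => x* = (y - b)/(2a)
x* = (1.3993 - 7)/(2*1) = -2.8004
f*(1.3993) = (y-b)^2/(4a) = (1.3993 - 7)^2/(4*1)
= 31.3678/4 = 7.842


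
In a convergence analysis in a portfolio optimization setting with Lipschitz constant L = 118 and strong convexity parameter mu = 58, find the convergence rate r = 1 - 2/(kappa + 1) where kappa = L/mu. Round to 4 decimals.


Step 1: Compute the condition number.
kappa = L/mu = 118/58 = 2.0345
Step 2: Compute the convergence rate.
r = 1 - 2/(kappa + 1) = 1 - 2*mu/(L + mu) = (L - mu)/(L + mu) = 60/176 = 0.3409


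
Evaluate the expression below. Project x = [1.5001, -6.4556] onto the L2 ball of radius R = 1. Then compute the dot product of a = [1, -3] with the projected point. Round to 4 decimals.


Step 1: Compute ||x|| (intermediates to 6 decimals).
||x|| = sqrt(1.5001^2 + (-6.4556)^2) = 6.627599
Step 2: Project.
Since ||x|| > R, scale = R/||x|| = 1/6.627599 = 0.150884, proj(x) = scale * x
proj(x) = [0.226341, -0.974047]
Step 3: Dot product.
a^T * proj(x) = 1*0.226341 - 3*(-0.974047) = 3.1485


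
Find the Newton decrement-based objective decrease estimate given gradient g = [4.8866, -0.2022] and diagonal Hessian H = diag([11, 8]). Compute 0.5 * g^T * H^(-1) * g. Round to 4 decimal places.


Step 1: H is diagonal, so H^(-1) * g = [0.4442, -0.0253].
Step 2: g^T H^(-1) g = sum_i g_i^2 / H_ii
  = (4.8866)^2/11 + (-0.2022)^2/8
  = 2.1708 + 0.0051 = 2.1759
Step 3: Objective decrease = 0.5 * g^T H^(-1) g = 1.088


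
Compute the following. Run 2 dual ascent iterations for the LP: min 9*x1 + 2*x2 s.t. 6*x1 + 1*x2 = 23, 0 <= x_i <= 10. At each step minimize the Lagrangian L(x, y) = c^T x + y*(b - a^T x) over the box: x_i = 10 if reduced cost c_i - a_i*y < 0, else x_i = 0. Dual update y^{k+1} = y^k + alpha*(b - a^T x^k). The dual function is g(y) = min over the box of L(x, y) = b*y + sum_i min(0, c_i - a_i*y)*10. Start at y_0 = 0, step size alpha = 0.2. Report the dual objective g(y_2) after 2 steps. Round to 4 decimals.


Dual ascent for LP: min 9*x1 + 2*x2, 6*x1 + 1*x2 = 23, 0 <= x_i <= 10
Step 1: y^k = 0.0, reduced costs: (9.0, 2.0)
  x^k = (0.0, 0.0), subgradient = b - a^T x = 23.0
  y^{k+1} = 0.0 + 0.2*23.0 = 4.6
Step 2: y^k = 4.6, reduced costs: (-18.6, -2.6)
  x^k = (10.0, 10.0), subgradient = b - a^T x = -47.0
  y^{k+1} = 4.6 + 0.2*-47.0 = -4.8
Dual objective at y_2 = -4.8: reduced costs (37.8, 6.8), box minimizer x = (0.0, 0.0)
g(y_2) = b*y + (c1 - a1*y)*x1 + (c2 - a2*y)*x2 = 23*(-4.8) + 37.8*0.0 + 6.8*0.0 = -110.4 + 0.0 + 0.0 = -110.4


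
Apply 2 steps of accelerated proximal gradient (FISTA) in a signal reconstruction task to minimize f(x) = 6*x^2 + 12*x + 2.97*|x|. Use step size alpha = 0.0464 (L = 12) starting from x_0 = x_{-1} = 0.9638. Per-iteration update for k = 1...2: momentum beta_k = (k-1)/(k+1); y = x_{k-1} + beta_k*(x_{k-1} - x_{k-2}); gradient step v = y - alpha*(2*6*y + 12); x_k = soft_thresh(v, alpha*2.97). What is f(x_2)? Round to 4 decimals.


FISTA on f(x) = 6*x^2 + 12*x + 2.97*|x|
L = 12, alpha = 0.0464
Iteration 1: beta = 0.0, y = 0.9638 + 0.0*(0.9638 - 0.9638) = 0.9638
  grad(y) = 23.5656, v = y - alpha*grad = -0.1296
  prox(v) = soft_thresh(-0.1296, 0.1378) = 0.0
Iteration 2: beta = 0.3333, y = 0.0 + 0.3333*(0.0 - 0.9638) = -0.3213
  grad(y) = 8.1448, v = y - alpha*grad = -0.6992
  prox(v) = soft_thresh(-0.6992, 0.1378) = -0.5614
f(x_2) = 6*(-0.5614)^2 + 12*(-0.5614) + 2.97*|-0.5614| = -3.1784


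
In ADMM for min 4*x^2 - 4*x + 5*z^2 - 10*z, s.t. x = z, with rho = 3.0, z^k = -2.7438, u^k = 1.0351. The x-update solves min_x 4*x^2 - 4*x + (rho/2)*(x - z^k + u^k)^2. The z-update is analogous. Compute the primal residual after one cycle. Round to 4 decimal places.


ADMM iteration with rho = 3.0, z^k = -2.7438, u^k = 1.0351
Step 1: x-update.
Minimize 4*x^2 - 4*x + (3.0/2)*(x + 2.7438 + 1.0351)^2
FOC: (2*4 + 3.0)*x = 4 + 3.0*(-2.7438 - 1.0351)
x^{k+1} = -0.667
Step 2: z-update.
Minimize 5*z^2 - 10*z + (3.0/2)*(-0.667 - z + 1.0351)^2
FOC: (2*5 + 3.0)*z = 10 + 3.0*(-0.667 + 1.0351)
z^{k+1} = 0.8542
Step 3: u-update.
u^{k+1} = 1.0351 - 0.667 - 0.8542 = -0.4861
Step 4: Primal residual = |-0.667 - 0.8542| = 1.5212


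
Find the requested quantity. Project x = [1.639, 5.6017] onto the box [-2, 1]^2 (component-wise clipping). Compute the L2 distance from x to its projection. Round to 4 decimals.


Project each component onto [-2, 1].
clip(1.639) = 1.0, clip(5.6017) = 1.0
Projection = [1.0, 1.0]
Squared diffs: [0.4083, 21.1756]
Distance = sqrt(21.5839) = 4.6459


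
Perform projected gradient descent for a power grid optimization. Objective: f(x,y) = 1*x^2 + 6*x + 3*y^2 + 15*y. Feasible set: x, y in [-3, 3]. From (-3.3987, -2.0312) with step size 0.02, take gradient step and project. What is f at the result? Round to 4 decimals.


Step 1: Compute gradient at (-3.3987, -2.0312).
grad_x = 2*1*-3.3987 + 6 = -0.7974
grad_y = 2*3*-2.0312 + 15 = 2.8128
Step 2: Gradient step.
x_raw = -3.3987 - 0.02*-0.7974 = -3.3828
y_raw = -2.0312 - 0.02*2.8128 = -2.0875
Step 3: Project onto [-3, 3].
x_proj = clip(-3.3828) = -3.0
y_proj = clip(-2.0875) = -2.0875
Step 4: Evaluate f.
f(-3.0, -2.0875) = -27.2394


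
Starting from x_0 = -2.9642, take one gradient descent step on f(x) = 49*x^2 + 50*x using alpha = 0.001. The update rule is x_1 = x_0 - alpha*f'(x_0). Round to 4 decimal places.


We compute the gradient at x_0 and apply the update.
f'(x) = 98*x + 50
f'(-2.9642) = 98*-2.9642 + 50 = -240.4916
x_1 = -2.9642 - 0.001*-240.4916 = -2.7237


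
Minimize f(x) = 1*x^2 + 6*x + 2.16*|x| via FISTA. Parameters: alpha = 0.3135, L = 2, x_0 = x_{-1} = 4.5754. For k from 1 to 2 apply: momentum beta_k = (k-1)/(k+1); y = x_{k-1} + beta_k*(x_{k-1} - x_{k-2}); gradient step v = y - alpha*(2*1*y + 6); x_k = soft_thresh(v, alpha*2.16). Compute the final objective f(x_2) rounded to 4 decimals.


FISTA on f(x) = 1*x^2 + 6*x + 2.16*|x|
L = 2, alpha = 0.3135
Iteration 1: beta = 0.0, y = 4.5754 + 0.0*(4.5754 - 4.5754) = 4.5754
  grad(y) = 15.1508, v = y - alpha*grad = -0.1744
  prox(v) = soft_thresh(-0.1744, 0.6772) = 0.0
Iteration 2: beta = 0.3333, y = 0.0 + 0.3333*(0.0 - 4.5754) = -1.5251
  grad(y) = 2.9497, v = y - alpha*grad = -2.4499
  prox(v) = soft_thresh(-2.4499, 0.6772) = -1.7727
f(x_2) = 1*(-1.7727)^2 + 6*(-1.7727) + 2.16*|-1.7727| = -3.6647


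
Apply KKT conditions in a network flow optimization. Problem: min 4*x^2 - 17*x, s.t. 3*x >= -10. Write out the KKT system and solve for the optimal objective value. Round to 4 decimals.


Step 1: Try lambda = 0 (constraint inactive).
Stationarity: 2*4*x - 17 = 0
x* = 17/(2*4) = 2.125
Check constraint: 3*2.125 = 6.375 >= -10 -- satisfied.
Step 2: Compute optimal value.
f(x*) = 4*2.125^2 - 17*2.125 = -18.0625


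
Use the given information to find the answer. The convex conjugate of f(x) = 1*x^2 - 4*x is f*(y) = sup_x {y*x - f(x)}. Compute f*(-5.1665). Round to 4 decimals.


f*(y) = sup_x {y*x - a*x^2 - b*x} = sup_x {(y-b)*x - a*x^2}
FOC: (y - b) - 2a*x = 0 => x* = (y - b)/(2a)
x* = (-5.1665 + 4)/(2*1) = -0.5833
f*(-5.1665) = (y-b)^2/(4a) = (-5.1665 + 4)^2/(4*1)
= 1.3607/4 = 0.3402


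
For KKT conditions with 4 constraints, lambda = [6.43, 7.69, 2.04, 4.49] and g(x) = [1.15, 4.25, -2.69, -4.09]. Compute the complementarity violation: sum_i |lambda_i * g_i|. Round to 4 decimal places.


KKT complementary slackness check:
lambda_1 * g_1 = 6.43 * 1.15 = 7.3945
lambda_2 * g_2 = 7.69 * 4.25 = 32.6825
lambda_3 * g_3 = 2.04 * -2.69 = -5.4876
lambda_4 * g_4 = 4.49 * -4.09 = -18.3641
Total violation = 7.3945 + 32.6825 + 5.4876 + 18.3641 = 63.9287


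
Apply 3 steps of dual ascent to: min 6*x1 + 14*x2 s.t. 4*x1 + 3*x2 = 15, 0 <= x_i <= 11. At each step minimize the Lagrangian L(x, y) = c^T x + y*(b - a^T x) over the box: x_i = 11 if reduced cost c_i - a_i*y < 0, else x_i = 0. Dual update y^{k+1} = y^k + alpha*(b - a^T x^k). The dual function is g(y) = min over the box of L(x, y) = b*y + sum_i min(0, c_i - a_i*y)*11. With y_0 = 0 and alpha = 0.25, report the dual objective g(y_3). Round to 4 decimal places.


Dual ascent for LP: min 6*x1 + 14*x2, 4*x1 + 3*x2 = 15, 0 <= x_i <= 11
Step 1: y^k = 0.0, reduced costs: (6.0, 14.0)
  x^k = (0.0, 0.0), subgradient = b - a^T x = 15.0
  y^{k+1} = 0.0 + 0.25*15.0 = 3.75
Step 2: y^k = 3.75, reduced costs: (-9.0, 2.75)
  x^k = (11.0, 0.0), subgradient = b - a^T x = -29.0
  y^{k+1} = 3.75 + 0.25*-29.0 = -3.5
Step 3: y^k = -3.5, reduced costs: (20.0, 24.5)
  x^k = (0.0, 0.0), subgradient = b - a^T x = 15.0
  y^{k+1} = -3.5 + 0.25*15.0 = 0.25
Dual objective at y_3 = 0.25: reduced costs (5.0, 13.25), box minimizer x = (0.0, 0.0)
g(y_3) = b*y + (c1 - a1*y)*x1 + (c2 - a2*y)*x2 = 15*0.25 + 5.0*0.0 + 13.25*0.0 = 3.75 + 0.0 + 0.0 = 3.75


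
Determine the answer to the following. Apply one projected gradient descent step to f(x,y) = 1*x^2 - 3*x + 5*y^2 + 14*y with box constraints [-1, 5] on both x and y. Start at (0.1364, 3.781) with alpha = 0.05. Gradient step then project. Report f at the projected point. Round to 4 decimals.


Step 1: Compute gradient at (0.1364, 3.781).
grad_x = 2*1*0.1364 - 3 = -2.7272
grad_y = 2*5*3.781 + 14 = 51.81
Step 2: Gradient step.
x_raw = 0.1364 - 0.05*-2.7272 = 0.2728
y_raw = 3.781 - 0.05*51.81 = 1.1905
Step 3: Project onto [-1, 5].
x_proj = clip(0.2728) = 0.2728
y_proj = clip(1.1905) = 1.1905
Step 4: Evaluate f.
f(0.2728, 1.1905) = 23.0096


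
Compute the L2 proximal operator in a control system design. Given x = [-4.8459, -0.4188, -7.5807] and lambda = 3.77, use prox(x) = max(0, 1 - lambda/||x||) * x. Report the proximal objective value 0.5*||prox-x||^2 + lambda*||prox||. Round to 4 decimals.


Step 1: Compute ||x||.
||x|| = 9.007
Step 2: Compute scaling factor.
scale = max(0, 1 - 3.77/9.007) = 0.5814
Step 3: prox(x) = [-2.8176, -0.2435, -4.4077]
||prox(x)|| = 5.237
Step 4: Proximal objective.
0.5*||prox-x||^2 = 7.1065
lambda*||prox|| = 19.7435
Total = 26.8498


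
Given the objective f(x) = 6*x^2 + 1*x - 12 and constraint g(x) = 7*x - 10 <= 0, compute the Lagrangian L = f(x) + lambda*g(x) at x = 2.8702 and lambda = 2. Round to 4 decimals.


Step 1: Evaluate f(x).
f(2.8702) = 6*2.8702^2 + 1*2.8702 - 12 = 40.2985
Step 2: Evaluate g(x).
g(2.8702) = 7*2.8702 - 10 = 10.0914
Step 3: Compute Lagrangian.
L = 40.2985 + 2*10.0914 = 60.4813


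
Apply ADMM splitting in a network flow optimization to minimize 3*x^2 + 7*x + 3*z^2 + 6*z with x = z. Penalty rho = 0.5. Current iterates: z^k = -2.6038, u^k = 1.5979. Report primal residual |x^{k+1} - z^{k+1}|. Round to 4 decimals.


ADMM iteration with rho = 0.5, z^k = -2.6038, u^k = 1.5979
Step 1: x-update.
Minimize 3*x^2 + 7*x + (0.5/2)*(x + 2.6038 + 1.5979)^2
FOC: (2*3 + 0.5)*x = -7 + 0.5*(-2.6038 - 1.5979)
x^{k+1} = -1.4001
Step 2: z-update.
Minimize 3*z^2 + 6*z + (0.5/2)*(-1.4001 - z + 1.5979)^2
FOC: (2*3 + 0.5)*z = -6 + 0.5*(-1.4001 + 1.5979)
z^{k+1} = -0.9079
Step 3: u-update.
u^{k+1} = 1.5979 - 1.4001 + 0.9079 = 1.1056
Step 4: Primal residual = |-1.4001 + 0.9079| = 0.4923


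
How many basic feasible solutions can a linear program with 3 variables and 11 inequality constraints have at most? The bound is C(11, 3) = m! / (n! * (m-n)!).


Each vertex corresponds to some choice of n active constraints out of m, so the number of vertices is at most C(m, n) = m! / (n!(m-n)!).
m = 11, n = 3
Numerator: 11 * 10 * 9
Denominator: 3! = 6
C(11, 3) = 165


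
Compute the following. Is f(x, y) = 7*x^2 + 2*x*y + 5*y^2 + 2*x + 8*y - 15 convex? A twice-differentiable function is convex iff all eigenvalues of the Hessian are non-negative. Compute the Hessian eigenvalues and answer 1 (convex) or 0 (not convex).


The Hessian of f(x,y) = 7*x^2 + 2*x*y + 5*y^2 + 2*x + 8*y - 15 is:
H = [[14, 2], [2, 10]]
Trace = 14 + 10 = 24
Determinant = 14*10 - (2)^2 = 136
Discriminant = (24)^2 - 4*136 = 32.0
Eigenvalues: lambda_1 = 9.1716, lambda_2 = 14.8284
The function is convex.

1


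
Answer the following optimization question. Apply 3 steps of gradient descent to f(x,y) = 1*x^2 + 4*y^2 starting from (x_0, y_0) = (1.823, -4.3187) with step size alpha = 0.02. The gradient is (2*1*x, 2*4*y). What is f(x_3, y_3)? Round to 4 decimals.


Gradient descent on f(x,y) = 1*x^2 + 4*y^2.
Starting point: (1.823, -4.3187), alpha = 0.02
Step 1: grad_x = 2*1*1.823 = 3.646, grad_y = 2*4*-4.3187 = -34.5496
  x_1 = 1.823 - 0.02*3.646 = 1.7501
  y_1 = -4.3187 - 0.02*-34.5496 = -3.6277
Step 2: grad_x = 2*1*1.7501 = 3.5002, grad_y = 2*4*-3.6277 = -29.0217
  x_2 = 1.7501 - 0.02*3.5002 = 1.6801
  y_2 = -3.6277 - 0.02*-29.0217 = -3.0473
Step 3: grad_x = 2*1*1.6801 = 3.3602, grad_y = 2*4*-3.0473 = -24.3782
  x_3 = 1.6801 - 0.02*3.3602 = 1.6129
  y_3 = -3.0473 - 0.02*-24.3782 = -2.5597
f(1.6129, -2.5597) = 1*1.6129^2 + 4*(-2.5597)^2 = 28.8098


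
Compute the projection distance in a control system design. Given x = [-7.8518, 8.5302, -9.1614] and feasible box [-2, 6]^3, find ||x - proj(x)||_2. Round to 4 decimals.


Project each component onto [-2, 6].
clip(-7.8518) = -2.0, clip(8.5302) = 6.0, clip(-9.1614) = -2.0
Projection = [-2.0, 6.0, -2.0]
Squared diffs: [34.2436, 6.4019, 51.2856]
Distance = sqrt(91.9311) = 9.5881


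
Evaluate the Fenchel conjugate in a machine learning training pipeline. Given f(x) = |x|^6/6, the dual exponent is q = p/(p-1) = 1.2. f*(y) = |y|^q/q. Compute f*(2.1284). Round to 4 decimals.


The conjugate exponent q satisfies 1/p + 1/q = 1.
p = 6, so q = 6/(6 - 1) = 1.2
|y|^q = 2.1284^1.2 = 2.4755
f*(2.1284) = 2.4755 / 1.2 = 2.0629


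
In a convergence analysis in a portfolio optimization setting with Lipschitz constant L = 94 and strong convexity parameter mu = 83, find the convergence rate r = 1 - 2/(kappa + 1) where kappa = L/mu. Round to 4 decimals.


Step 1: Compute the condition number.
kappa = L/mu = 94/83 = 1.1325
Step 2: Compute the convergence rate.
r = 1 - 2/(kappa + 1) = 1 - 2*mu/(L + mu) = (L - mu)/(L + mu) = 11/177 = 0.0621


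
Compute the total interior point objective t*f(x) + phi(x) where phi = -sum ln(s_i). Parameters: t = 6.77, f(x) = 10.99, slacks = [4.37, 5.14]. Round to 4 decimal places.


Step 1: Compute log-barrier.
ln values: [1.4748, 1.6371]
phi = -(1.4748 + 1.6371) = -3.1118
Step 2: Compute augmented objective.
t*f(x) = 6.77*10.99 = 74.4023
Total = 74.4023 - 3.1118 = 71.2905


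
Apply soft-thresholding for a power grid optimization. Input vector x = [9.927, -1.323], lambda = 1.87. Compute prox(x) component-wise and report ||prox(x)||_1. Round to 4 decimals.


Soft-thresholding with lambda = 1.87:
prox(9.927) = sign(9.927)*max(|9.927| - 1.87, 0) = 8.057
prox(-1.323) = sign(-1.323)*max(|-1.323| - 1.87, 0) = 0.0
prox(x) = [8.057, 0.0]
||prox(x)||_1 = 8.057 + 0.0 = 8.057


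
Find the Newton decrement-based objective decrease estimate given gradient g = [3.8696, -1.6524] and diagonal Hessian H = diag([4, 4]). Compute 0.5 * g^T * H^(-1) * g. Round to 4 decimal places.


Step 1: H is diagonal, so H^(-1) * g = [0.9674, -0.4131].
Step 2: g^T H^(-1) g = sum_i g_i^2 / H_ii
  = (3.8696)^2/4 + (-1.6524)^2/4
  = 3.7435 + 0.6826 = 4.4261
Step 3: Objective decrease = 0.5 * g^T H^(-1) g = 2.213


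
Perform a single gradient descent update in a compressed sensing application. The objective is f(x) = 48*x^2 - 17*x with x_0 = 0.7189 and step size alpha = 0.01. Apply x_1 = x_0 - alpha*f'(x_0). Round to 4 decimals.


We compute the gradient at x_0 and apply the update.
f'(x) = 96*x - 17
f'(0.7189) = 96*0.7189 - 17 = 52.0144
x_1 = 0.7189 - 0.01*52.0144 = 0.1988


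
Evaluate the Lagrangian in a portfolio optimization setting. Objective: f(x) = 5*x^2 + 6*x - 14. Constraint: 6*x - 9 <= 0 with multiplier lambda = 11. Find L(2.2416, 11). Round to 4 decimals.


Step 1: Evaluate f(x).
f(2.2416) = 5*2.2416^2 + 6*2.2416 - 14 = 24.5735
Step 2: Evaluate g(x).
g(2.2416) = 6*2.2416 - 9 = 4.4496
Step 3: Compute Lagrangian.
L = 24.5735 + 11*4.4496 = 73.5191


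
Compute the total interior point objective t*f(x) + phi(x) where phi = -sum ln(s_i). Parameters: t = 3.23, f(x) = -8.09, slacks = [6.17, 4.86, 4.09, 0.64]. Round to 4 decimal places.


Step 1: Compute log-barrier.
ln values: [1.8197, 1.581, 1.4085, -0.4463]
phi = -(1.8197 + 1.581 + 1.4085 - 0.4463) = -4.363
Step 2: Compute augmented objective.
t*f(x) = 3.23*-8.09 = -26.1307
Total = -26.1307 - 4.363 = -30.4937


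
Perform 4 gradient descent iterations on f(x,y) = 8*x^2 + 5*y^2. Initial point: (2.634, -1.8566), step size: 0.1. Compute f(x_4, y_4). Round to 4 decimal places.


Gradient descent on f(x,y) = 8*x^2 + 5*y^2.
Starting point: (2.634, -1.8566), alpha = 0.1
Step 1: grad_x = 2*8*2.634 = 42.144, grad_y = 2*5*-1.8566 = -18.566
  x_1 = 2.634 - 0.1*42.144 = -1.5804
  y_1 = -1.8566 - 0.1*-18.566 = 0.0
Step 2: grad_x = 2*8*-1.5804 = -25.2864, grad_y = 2*5*0.0 = 0.0
  x_2 = -1.5804 - 0.1*-25.2864 = 0.9482
  y_2 = 0.0 - 0.1*0.0 = 0.0
Step 3: grad_x = 2*8*0.9482 = 15.1718, grad_y = 2*5*0.0 = 0.0
  x_3 = 0.9482 - 0.1*15.1718 = -0.5689
  y_3 = 0.0 - 0.1*0.0 = 0.0
Step 4: grad_x = 2*8*-0.5689 = -9.1031, grad_y = 2*5*0.0 = 0.0
  x_4 = -0.5689 - 0.1*-9.1031 = 0.3414
  y_4 = 0.0 - 0.1*0.0 = 0.0
f(0.3414, 0.0) = 8*0.3414^2 + 5*0.0^2 = 0.9322


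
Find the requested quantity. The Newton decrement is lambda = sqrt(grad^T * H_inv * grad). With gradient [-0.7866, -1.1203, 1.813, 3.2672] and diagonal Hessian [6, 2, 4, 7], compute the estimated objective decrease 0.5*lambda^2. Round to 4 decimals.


Step 1: H is diagonal, so H^(-1) * g = [-0.1311, -0.5602, 0.4533, 0.4667].
Step 2: g^T H^(-1) g = sum_i g_i^2 / H_ii
  = (-0.7866)^2/6 + (-1.1203)^2/2 + (1.813)^2/4 + (3.2672)^2/7
  = 0.1031 + 0.6275 + 0.8217 + 1.5249 = 3.0773
Step 3: Objective decrease = 0.5 * g^T H^(-1) g = 1.5387


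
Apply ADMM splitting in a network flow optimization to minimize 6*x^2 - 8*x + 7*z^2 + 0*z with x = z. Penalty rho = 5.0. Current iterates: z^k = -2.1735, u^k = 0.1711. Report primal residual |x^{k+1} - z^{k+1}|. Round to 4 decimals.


ADMM iteration with rho = 5.0, z^k = -2.1735, u^k = 0.1711
Step 1: x-update.
Minimize 6*x^2 - 8*x + (5.0/2)*(x + 2.1735 + 0.1711)^2
FOC: (2*6 + 5.0)*x = 8 + 5.0*(-2.1735 - 0.1711)
x^{k+1} = -0.219
Step 2: z-update.
Minimize 7*z^2 + 0*z + (5.0/2)*(-0.219 - z + 0.1711)^2
FOC: (2*7 + 5.0)*z = 0 + 5.0*(-0.219 + 0.1711)
z^{k+1} = -0.0126
Step 3: u-update.
u^{k+1} = 0.1711 - 0.219 + 0.0126 = -0.0353
Step 4: Primal residual = |-0.219 + 0.0126| = 0.2064


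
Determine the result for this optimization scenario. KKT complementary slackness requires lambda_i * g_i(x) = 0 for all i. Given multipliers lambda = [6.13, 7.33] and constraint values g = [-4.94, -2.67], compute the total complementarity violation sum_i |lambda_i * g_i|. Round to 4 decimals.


KKT complementary slackness check:
lambda_1 * g_1 = 6.13 * -4.94 = -30.2822
lambda_2 * g_2 = 7.33 * -2.67 = -19.5711
Total violation = 30.2822 + 19.5711 = 49.8533


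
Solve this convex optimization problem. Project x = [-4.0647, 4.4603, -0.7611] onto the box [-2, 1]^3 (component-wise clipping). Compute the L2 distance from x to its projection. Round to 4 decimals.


Project each component onto [-2, 1].
clip(-4.0647) = -2.0, clip(4.4603) = 1.0, clip(-0.7611) = -0.7611
Projection = [-2.0, 1.0, -0.7611]
Squared diffs: [4.263, 11.9737, 0.0]
Distance = sqrt(16.2367) = 4.0295


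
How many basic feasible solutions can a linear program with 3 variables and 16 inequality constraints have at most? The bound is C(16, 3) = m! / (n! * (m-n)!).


Each vertex corresponds to some choice of n active constraints out of m, so the number of vertices is at most C(m, n) = m! / (n!(m-n)!).
m = 16, n = 3
Numerator: 16 * 15 * 14
Denominator: 3! = 6
C(16, 3) = 560


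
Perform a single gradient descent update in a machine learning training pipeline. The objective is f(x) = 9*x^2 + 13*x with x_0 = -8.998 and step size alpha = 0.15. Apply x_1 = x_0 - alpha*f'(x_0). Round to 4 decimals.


We compute the gradient at x_0 and apply the update.
f'(x) = 18*x + 13
f'(-8.998) = 18*-8.998 + 13 = -148.964
x_1 = -8.998 - 0.15*-148.964 = 13.3466


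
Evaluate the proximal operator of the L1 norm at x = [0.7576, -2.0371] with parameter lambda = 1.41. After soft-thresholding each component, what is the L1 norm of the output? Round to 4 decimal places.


Soft-thresholding with lambda = 1.41:
prox(0.7576) = sign(0.7576)*max(|0.7576| - 1.41, 0) = 0.0
prox(-2.0371) = sign(-2.0371)*max(|-2.0371| - 1.41, 0) = -0.6271
prox(x) = [0.0, -0.6271]
||prox(x)||_1 = 0.0 + 0.6271 = 0.6271


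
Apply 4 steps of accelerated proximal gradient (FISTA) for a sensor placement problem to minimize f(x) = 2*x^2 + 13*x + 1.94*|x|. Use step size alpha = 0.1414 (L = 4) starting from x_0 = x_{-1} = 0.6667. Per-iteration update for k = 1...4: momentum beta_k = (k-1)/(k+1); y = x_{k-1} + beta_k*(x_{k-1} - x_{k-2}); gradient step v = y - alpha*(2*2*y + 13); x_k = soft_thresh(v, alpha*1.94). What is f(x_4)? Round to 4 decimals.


FISTA on f(x) = 2*x^2 + 13*x + 1.94*|x|
L = 4, alpha = 0.1414
Iteration 1: beta = 0.0, y = 0.6667 + 0.0*(0.6667 - 0.6667) = 0.6667
  grad(y) = 15.6668, v = y - alpha*grad = -1.5486
  prox(v) = soft_thresh(-1.5486, 0.2743) = -1.2743
Iteration 2: beta = 0.3333, y = -1.2743 + 0.3333*(-1.2743 - 0.6667) = -1.9213
  grad(y) = 5.315, v = y - alpha*grad = -2.6728
  prox(v) = soft_thresh(-2.6728, 0.2743) = -2.3985
Iteration 3: beta = 0.5, y = -2.3985 + 0.5*(-2.3985 + 1.2743) = -2.9606
  grad(y) = 1.1577, v = y - alpha*grad = -3.1243
  prox(v) = soft_thresh(-3.1243, 0.2743) = -2.85
Iteration 4: beta = 0.6, y = -2.85 + 0.6*(-2.85 + 2.3985) = -3.1209
  grad(y) = 0.5166, v = y - alpha*grad = -3.1939
  prox(v) = soft_thresh(-3.1939, 0.2743) = -2.9196
f(x_4) = 2*(-2.9196)^2 + 13*(-2.9196) + 1.94*|-2.9196| = -15.2427


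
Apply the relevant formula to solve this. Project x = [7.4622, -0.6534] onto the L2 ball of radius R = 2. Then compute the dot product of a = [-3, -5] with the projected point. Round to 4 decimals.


Step 1: Compute ||x|| (intermediates to 6 decimals).
||x|| = sqrt(7.4622^2 + (-0.6534)^2) = 7.490752
Step 2: Project.
Since ||x|| > R, scale = R/||x|| = 2/7.490752 = 0.266996, proj(x) = scale * x
proj(x) = [1.992378, -0.174455]
Step 3: Dot product.
a^T * proj(x) = -3*1.992378 - 5*(-0.174455) = -5.1049


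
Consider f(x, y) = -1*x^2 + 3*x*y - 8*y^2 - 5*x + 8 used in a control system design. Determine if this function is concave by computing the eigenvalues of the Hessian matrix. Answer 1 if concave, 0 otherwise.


The Hessian of f(x,y) = -1*x^2 + 3*x*y - 8*y^2 - 5*x + 8 is:
H = [[-2, 3], [3, -16]]
Trace = -2 - 16 = -18
Determinant = -2*-16 - (3)^2 = 23
Discriminant = (-18)^2 - 4*23 = 232.0
Eigenvalues: lambda_1 = -16.6158, lambda_2 = -1.3842
The function is concave.

1


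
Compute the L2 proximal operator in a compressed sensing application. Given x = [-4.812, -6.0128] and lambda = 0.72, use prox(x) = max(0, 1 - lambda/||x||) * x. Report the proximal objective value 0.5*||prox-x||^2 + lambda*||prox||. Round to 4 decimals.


Step 1: Compute ||x||.
||x|| = 7.7012
Step 2: Compute scaling factor.
scale = max(0, 1 - 0.72/7.7012) = 0.9065
Step 3: prox(x) = [-4.3621, -5.4507]
||prox(x)|| = 6.9812
Step 4: Proximal objective.
0.5*||prox-x||^2 = 0.2592
lambda*||prox|| = 5.0265
Total = 5.2857


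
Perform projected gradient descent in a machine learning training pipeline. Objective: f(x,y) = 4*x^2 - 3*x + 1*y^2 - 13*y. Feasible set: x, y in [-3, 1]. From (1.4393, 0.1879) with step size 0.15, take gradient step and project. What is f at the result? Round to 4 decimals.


Step 1: Compute gradient at (1.4393, 0.1879).
grad_x = 2*4*1.4393 - 3 = 8.5144
grad_y = 2*1*0.1879 - 13 = -12.6242
Step 2: Gradient step.
x_raw = 1.4393 - 0.15*8.5144 = 0.1621
y_raw = 0.1879 - 0.15*-12.6242 = 2.0815
Step 3: Project onto [-3, 1].
x_proj = clip(0.1621) = 0.1621
y_proj = clip(2.0815) = 1.0
Step 4: Evaluate f.
f(0.1621, 1.0) = -12.3813
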